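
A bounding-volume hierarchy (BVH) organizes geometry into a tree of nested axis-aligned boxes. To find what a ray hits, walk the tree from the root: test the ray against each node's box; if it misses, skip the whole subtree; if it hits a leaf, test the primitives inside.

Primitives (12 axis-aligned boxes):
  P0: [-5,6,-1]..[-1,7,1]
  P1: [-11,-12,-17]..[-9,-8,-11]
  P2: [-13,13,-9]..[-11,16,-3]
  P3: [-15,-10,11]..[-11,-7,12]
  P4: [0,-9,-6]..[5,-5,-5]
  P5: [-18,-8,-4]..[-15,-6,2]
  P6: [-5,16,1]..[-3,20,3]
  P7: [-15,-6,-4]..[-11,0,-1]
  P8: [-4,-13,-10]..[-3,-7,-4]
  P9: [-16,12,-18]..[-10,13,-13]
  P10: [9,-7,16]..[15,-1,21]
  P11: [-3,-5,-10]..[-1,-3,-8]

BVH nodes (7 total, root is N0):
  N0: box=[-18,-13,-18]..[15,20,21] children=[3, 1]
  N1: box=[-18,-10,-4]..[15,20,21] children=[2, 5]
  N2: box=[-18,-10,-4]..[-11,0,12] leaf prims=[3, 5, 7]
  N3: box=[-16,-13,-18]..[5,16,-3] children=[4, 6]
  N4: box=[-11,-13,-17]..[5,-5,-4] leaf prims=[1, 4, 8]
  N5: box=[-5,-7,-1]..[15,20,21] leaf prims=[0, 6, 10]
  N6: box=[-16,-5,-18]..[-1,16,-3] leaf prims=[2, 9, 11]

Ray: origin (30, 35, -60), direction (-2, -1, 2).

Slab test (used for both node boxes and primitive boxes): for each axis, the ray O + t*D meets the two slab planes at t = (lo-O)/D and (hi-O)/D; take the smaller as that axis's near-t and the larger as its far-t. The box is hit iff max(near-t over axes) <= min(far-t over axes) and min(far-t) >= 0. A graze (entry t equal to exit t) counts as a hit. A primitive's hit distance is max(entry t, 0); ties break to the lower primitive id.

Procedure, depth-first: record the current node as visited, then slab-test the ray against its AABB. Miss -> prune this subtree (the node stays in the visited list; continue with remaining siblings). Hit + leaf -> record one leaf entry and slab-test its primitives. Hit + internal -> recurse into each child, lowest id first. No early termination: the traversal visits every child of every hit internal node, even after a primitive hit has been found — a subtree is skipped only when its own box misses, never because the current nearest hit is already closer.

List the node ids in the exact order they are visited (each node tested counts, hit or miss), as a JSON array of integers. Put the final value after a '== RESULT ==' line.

Traverse from the root:
N0 x:[15/2,24] y:[15,48] z:[21,81/2] -> hit [21,24], descend [1, 3]
  N1 x:[15/2,24] y:[15,45] z:[28,81/2] -> miss, prune
  N3 x:[25/2,23] y:[19,48] z:[21,57/2] -> hit [21,23], descend [4, 6]
    N4 x:[25/2,41/2] y:[40,48] z:[43/2,28] -> miss, prune
    N6 x:[31/2,23] y:[19,40] z:[21,57/2] -> hit [21,23] leaf, test {P2(miss), P9@t=22, P11(miss)}

order=[0, 1, 3, 4, 6]  |boxes|=5  |leaves|=1  hit=P9

== RESULT ==
[0, 1, 3, 4, 6]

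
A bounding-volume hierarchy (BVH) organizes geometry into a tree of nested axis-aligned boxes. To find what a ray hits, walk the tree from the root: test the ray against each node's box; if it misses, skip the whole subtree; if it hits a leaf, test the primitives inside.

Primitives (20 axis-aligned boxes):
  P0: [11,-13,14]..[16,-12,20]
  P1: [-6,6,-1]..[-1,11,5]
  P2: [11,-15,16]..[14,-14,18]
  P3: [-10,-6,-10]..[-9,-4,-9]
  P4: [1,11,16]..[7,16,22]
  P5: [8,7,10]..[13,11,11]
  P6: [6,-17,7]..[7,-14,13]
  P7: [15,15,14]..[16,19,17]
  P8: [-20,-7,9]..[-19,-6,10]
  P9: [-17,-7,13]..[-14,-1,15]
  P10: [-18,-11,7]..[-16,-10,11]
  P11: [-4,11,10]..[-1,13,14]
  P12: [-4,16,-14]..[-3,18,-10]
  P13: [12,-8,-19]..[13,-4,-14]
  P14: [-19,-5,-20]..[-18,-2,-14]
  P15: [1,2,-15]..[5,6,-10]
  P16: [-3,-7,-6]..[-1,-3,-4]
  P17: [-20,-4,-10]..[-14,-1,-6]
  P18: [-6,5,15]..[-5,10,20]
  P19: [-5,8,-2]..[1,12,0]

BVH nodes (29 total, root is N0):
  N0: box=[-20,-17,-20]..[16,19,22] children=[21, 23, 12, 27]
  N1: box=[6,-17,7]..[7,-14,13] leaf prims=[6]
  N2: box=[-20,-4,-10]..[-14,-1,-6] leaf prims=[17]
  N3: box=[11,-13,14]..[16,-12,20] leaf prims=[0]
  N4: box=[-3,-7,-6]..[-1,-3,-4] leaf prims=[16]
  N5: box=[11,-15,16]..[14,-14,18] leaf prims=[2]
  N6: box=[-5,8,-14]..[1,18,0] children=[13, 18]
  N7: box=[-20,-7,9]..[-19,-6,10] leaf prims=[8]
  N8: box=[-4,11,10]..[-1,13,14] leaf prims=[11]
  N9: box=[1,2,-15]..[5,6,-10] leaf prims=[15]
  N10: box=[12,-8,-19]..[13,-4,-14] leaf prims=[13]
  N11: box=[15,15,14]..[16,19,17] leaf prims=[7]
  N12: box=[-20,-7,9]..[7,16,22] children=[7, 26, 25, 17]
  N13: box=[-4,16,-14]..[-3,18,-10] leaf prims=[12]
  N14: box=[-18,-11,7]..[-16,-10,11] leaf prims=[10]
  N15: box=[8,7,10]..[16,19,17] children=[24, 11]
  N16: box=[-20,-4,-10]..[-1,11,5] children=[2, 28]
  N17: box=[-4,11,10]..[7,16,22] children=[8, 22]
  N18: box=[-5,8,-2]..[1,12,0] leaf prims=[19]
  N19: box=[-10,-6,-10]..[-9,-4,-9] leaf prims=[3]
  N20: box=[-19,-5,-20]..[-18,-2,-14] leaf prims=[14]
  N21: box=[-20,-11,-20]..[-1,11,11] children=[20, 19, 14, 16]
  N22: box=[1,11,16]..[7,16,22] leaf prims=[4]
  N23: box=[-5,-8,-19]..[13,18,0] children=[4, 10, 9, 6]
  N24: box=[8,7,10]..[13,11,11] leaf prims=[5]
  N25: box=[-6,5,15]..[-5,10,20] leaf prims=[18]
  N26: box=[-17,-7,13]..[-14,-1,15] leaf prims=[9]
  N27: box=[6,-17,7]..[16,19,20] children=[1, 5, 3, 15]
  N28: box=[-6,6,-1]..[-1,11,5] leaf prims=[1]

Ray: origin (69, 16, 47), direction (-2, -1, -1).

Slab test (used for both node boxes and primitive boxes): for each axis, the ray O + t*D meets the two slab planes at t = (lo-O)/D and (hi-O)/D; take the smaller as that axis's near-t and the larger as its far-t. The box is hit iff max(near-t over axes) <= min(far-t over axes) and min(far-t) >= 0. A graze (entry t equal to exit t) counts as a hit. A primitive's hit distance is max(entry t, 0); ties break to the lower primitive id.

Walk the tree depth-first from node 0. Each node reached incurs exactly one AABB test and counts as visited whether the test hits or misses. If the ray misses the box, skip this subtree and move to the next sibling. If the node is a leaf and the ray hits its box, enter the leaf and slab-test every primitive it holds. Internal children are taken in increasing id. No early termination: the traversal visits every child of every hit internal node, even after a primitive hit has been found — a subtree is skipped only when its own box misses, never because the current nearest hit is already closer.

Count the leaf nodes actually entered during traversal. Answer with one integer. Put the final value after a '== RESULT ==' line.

Traverse from the root:
N0 x:[53/2,89/2] y:[-3,33] z:[25,67] -> hit [53/2,33], descend [12, 21, 23, 27]
  N12 x:[31,89/2] y:[0,23] z:[25,38] -> miss, prune
  N21 x:[35,89/2] y:[5,27] z:[36,67] -> miss, prune
  N23 x:[28,37] y:[-2,24] z:[47,66] -> miss, prune
  N27 x:[53/2,63/2] y:[-3,33] z:[27,40] -> hit [27,63/2], descend [1, 3, 5, 15]
    N1 x:[31,63/2] y:[30,33] z:[34,40] -> miss, prune
    N3 x:[53/2,29] y:[28,29] z:[27,33] -> hit [28,29] leaf, test {P0@t=28}
    N5 x:[55/2,29] y:[30,31] z:[29,31] -> miss, prune
    N15 x:[53/2,61/2] y:[-3,9] z:[30,37] -> miss, prune

9 AABB tests over nodes [0, 12, 21, 23, 27, 1, 3, 5, 15]; 1 leaf entered; closest P0.

== RESULT ==
1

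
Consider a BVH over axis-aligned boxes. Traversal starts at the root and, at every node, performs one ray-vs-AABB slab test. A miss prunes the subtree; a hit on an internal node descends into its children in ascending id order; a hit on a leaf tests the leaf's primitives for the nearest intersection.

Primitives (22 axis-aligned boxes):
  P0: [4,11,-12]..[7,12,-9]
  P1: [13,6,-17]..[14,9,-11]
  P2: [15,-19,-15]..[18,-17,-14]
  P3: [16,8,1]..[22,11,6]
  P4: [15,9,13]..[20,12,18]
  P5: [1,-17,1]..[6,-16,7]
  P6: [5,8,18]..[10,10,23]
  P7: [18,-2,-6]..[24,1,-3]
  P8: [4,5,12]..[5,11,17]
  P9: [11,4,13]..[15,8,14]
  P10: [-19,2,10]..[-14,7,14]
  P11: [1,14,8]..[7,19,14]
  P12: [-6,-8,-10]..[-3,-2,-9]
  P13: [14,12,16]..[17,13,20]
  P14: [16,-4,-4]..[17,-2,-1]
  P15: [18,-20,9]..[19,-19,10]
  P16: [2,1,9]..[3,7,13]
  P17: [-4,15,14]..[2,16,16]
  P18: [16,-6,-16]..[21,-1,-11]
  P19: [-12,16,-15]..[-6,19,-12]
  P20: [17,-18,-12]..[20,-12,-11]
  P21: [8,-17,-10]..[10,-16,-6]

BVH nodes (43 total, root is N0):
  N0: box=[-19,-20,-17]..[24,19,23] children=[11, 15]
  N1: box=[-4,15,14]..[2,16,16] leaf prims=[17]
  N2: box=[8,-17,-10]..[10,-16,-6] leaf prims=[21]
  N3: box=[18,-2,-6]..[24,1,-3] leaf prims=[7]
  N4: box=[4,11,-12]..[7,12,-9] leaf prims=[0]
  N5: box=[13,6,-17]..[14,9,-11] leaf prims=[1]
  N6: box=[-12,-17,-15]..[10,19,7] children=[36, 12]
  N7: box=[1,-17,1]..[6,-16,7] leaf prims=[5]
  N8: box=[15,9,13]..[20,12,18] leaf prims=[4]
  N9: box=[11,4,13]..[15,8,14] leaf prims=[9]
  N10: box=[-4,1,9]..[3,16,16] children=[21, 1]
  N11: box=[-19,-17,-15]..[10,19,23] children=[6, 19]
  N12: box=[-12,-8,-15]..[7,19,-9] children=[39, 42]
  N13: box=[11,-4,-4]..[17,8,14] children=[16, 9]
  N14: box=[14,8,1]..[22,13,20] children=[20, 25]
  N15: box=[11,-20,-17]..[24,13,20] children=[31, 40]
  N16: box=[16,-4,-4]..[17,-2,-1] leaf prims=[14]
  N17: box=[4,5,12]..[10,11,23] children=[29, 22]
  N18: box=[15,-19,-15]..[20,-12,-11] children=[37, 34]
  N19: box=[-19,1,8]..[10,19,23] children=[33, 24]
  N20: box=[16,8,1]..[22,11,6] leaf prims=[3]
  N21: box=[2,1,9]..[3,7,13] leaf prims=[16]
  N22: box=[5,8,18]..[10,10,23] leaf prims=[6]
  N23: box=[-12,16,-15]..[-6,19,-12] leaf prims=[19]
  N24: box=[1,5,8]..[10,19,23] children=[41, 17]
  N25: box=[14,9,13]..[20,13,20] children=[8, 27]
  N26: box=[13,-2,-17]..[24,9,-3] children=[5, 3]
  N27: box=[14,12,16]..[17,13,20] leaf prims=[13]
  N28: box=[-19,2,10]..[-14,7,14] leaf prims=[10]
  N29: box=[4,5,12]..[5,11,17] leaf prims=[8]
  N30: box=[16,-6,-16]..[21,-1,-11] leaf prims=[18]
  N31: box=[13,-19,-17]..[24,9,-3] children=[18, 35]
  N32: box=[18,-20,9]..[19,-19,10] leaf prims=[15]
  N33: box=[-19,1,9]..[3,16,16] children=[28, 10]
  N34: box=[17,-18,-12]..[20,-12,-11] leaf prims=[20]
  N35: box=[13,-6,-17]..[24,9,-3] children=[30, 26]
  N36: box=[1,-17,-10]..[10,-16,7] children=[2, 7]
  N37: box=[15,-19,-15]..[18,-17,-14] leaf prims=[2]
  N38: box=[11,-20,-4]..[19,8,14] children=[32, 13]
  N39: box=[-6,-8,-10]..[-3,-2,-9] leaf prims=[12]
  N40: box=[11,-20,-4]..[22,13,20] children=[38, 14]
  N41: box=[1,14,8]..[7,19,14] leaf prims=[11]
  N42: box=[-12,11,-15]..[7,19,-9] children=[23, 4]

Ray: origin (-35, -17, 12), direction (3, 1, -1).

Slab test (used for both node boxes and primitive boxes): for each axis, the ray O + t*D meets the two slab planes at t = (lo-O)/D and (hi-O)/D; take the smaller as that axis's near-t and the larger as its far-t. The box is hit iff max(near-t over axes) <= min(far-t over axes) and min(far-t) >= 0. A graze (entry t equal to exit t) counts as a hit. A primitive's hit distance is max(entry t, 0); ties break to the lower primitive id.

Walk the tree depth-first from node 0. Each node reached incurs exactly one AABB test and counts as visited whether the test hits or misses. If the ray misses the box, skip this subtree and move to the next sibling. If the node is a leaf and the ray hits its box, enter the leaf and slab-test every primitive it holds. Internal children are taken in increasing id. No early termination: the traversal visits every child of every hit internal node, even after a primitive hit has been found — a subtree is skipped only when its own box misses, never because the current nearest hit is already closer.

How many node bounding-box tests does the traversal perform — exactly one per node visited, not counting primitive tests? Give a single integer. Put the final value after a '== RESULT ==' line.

Traverse from the root:
N0 x:[16/3,59/3] y:[-3,36] z:[-11,29] -> hit [16/3,59/3], descend [11, 15]
  N11 x:[16/3,15] y:[0,36] z:[-11,27] -> hit [16/3,15], descend [6, 19]
    N6 x:[23/3,15] y:[0,36] z:[5,27] -> hit [23/3,15], descend [12, 36]
      N12 x:[23/3,14] y:[9,36] z:[21,27] -> miss, prune
      N36 x:[12,15] y:[0,1] z:[5,22] -> miss, prune
    N19 x:[16/3,15] y:[18,36] z:[-11,4] -> miss, prune
  N15 x:[46/3,59/3] y:[-3,30] z:[-8,29] -> hit [46/3,59/3], descend [31, 40]
    N31 x:[16,59/3] y:[-2,26] z:[15,29] -> hit [16,59/3], descend [18, 35]
      N18 x:[50/3,55/3] y:[-2,5] z:[23,27] -> miss, prune
      N35 x:[16,59/3] y:[11,26] z:[15,29] -> hit [16,59/3], descend [26, 30]
        N26 x:[16,59/3] y:[15,26] z:[15,29] -> hit [16,59/3], descend [3, 5]
          N3 x:[53/3,59/3] y:[15,18] z:[15,18] -> hit [53/3,18] leaf, test {P7@t=53/3}
          N5 x:[16,49/3] y:[23,26] z:[23,29] -> miss, prune
        N30 x:[17,56/3] y:[11,16] z:[23,28] -> miss, prune
    N40 x:[46/3,19] y:[-3,30] z:[-8,16] -> hit [46/3,16], descend [14, 38]
      N14 x:[49/3,19] y:[25,30] z:[-8,11] -> miss, prune
      N38 x:[46/3,18] y:[-3,25] z:[-2,16] -> hit [46/3,16], descend [13, 32]
        N13 x:[46/3,52/3] y:[13,25] z:[-2,16] -> hit [46/3,16], descend [9, 16]
          N9 x:[46/3,50/3] y:[21,25] z:[-2,-1] -> miss, prune
          N16 x:[17,52/3] y:[13,15] z:[13,16] -> miss, prune
        N32 x:[53/3,18] y:[-3,-2] z:[2,3] -> miss, prune

order=[0, 11, 6, 12, 36, 19, 15, 31, 18, 35, 26, 3, 5, 30, 40, 14, 38, 13, 9, 16, 32]  |boxes|=21  |leaves|=1  hit=P7

== RESULT ==
21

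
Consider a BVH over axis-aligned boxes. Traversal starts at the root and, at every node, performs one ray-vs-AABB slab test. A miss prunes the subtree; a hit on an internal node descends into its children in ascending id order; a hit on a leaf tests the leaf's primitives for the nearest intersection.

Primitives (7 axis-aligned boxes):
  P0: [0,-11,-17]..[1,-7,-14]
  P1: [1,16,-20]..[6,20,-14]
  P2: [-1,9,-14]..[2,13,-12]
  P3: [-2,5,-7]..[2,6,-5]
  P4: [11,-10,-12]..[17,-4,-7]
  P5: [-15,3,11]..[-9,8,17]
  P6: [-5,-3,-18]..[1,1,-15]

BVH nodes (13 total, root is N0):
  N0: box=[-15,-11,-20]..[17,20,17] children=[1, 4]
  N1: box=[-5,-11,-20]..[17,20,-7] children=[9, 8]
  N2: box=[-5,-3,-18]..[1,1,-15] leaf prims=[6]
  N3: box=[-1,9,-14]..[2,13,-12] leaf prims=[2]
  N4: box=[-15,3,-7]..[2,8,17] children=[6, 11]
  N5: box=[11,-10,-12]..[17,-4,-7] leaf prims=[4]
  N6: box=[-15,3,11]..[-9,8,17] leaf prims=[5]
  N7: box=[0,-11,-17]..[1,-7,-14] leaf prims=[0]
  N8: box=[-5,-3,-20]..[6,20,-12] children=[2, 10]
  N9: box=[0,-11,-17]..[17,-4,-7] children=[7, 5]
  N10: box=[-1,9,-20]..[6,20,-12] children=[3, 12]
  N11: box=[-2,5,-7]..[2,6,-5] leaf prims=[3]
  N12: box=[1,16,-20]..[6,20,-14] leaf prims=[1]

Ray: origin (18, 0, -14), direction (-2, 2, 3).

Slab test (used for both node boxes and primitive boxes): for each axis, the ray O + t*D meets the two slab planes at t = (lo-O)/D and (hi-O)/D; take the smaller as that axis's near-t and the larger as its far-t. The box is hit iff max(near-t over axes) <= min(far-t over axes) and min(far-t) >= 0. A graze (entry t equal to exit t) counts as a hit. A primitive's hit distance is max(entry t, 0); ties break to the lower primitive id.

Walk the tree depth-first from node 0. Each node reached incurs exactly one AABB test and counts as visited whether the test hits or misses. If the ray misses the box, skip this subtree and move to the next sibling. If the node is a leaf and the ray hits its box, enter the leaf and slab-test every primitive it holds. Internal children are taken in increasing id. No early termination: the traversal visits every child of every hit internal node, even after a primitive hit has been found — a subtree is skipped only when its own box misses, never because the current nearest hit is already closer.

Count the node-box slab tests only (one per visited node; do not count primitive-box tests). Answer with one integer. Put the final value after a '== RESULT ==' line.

Traverse from the root:
N0 x:[1/2,33/2] y:[-11/2,10] z:[-2,31/3] -> hit [1/2,10], descend [1, 4]
  N1 x:[1/2,23/2] y:[-11/2,10] z:[-2,7/3] -> hit [1/2,7/3], descend [8, 9]
    N8 x:[6,23/2] y:[-3/2,10] z:[-2,2/3] -> miss, prune
    N9 x:[1/2,9] y:[-11/2,-2] z:[-1,7/3] -> miss, prune
  N4 x:[8,33/2] y:[3/2,4] z:[7/3,31/3] -> miss, prune

order=[0, 1, 8, 9, 4]  |boxes|=5  |leaves|=0  hit=miss

== RESULT ==
5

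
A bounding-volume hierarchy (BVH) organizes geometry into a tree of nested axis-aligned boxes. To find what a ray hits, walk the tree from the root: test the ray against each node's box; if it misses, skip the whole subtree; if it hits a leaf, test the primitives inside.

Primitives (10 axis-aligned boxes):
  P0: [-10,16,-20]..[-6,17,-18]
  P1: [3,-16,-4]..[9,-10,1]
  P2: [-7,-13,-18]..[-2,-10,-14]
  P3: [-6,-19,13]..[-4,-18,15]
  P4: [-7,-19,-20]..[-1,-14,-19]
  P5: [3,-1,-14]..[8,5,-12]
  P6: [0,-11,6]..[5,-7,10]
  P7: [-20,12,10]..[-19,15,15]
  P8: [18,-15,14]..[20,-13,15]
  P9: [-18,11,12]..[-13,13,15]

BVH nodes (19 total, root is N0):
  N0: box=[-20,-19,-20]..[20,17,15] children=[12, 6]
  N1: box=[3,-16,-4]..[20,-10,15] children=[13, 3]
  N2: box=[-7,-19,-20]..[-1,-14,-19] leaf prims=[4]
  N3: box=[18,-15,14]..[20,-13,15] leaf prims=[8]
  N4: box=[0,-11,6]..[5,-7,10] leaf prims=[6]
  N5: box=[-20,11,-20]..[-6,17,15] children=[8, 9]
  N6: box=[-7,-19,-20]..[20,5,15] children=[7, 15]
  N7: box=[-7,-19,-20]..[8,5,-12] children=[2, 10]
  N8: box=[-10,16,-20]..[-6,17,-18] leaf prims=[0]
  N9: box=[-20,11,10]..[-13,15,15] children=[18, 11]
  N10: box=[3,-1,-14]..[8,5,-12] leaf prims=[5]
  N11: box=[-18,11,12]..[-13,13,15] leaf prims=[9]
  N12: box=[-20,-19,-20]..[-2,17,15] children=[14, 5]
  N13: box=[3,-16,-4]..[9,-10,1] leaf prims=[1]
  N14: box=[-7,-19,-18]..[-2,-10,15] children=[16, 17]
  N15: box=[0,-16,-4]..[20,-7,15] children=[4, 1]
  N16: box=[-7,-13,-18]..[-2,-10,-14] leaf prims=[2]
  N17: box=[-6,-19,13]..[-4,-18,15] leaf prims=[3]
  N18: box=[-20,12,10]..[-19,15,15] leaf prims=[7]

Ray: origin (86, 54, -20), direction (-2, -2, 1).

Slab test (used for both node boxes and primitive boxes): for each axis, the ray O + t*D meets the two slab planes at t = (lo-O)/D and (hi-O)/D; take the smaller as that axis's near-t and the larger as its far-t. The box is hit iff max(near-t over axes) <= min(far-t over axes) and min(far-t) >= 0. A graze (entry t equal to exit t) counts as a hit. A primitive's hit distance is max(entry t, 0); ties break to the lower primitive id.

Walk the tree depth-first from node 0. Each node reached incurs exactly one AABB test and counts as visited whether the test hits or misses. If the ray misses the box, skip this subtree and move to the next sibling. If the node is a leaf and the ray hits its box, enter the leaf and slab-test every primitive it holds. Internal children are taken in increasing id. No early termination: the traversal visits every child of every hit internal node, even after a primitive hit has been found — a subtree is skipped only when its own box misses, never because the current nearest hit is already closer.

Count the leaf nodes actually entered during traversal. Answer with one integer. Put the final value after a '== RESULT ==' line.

Walk:
N0 x:[33,53] y:[37/2,73/2] z:[0,35] -> hit [33,35], descend [6, 12]
  N6 x:[33,93/2] y:[49/2,73/2] z:[0,35] -> hit [33,35], descend [7, 15]
    N7 x:[39,93/2] y:[49/2,73/2] z:[0,8] -> miss, prune
    N15 x:[33,43] y:[61/2,35] z:[16,35] -> hit [33,35], descend [1, 4]
      N1 x:[33,83/2] y:[32,35] z:[16,35] -> hit [33,35], descend [3, 13]
        N3 x:[33,34] y:[67/2,69/2] z:[34,35] -> hit [34,34] leaf, test {P8@t=34}
        N13 x:[77/2,83/2] y:[32,35] z:[16,21] -> miss, prune
      N4 x:[81/2,43] y:[61/2,65/2] z:[26,30] -> miss, prune
  N12 x:[44,53] y:[37/2,73/2] z:[0,35] -> miss, prune

9 AABB tests over nodes [0, 6, 7, 15, 1, 3, 13, 4, 12]; 1 leaf entered; closest P8.

== RESULT ==
1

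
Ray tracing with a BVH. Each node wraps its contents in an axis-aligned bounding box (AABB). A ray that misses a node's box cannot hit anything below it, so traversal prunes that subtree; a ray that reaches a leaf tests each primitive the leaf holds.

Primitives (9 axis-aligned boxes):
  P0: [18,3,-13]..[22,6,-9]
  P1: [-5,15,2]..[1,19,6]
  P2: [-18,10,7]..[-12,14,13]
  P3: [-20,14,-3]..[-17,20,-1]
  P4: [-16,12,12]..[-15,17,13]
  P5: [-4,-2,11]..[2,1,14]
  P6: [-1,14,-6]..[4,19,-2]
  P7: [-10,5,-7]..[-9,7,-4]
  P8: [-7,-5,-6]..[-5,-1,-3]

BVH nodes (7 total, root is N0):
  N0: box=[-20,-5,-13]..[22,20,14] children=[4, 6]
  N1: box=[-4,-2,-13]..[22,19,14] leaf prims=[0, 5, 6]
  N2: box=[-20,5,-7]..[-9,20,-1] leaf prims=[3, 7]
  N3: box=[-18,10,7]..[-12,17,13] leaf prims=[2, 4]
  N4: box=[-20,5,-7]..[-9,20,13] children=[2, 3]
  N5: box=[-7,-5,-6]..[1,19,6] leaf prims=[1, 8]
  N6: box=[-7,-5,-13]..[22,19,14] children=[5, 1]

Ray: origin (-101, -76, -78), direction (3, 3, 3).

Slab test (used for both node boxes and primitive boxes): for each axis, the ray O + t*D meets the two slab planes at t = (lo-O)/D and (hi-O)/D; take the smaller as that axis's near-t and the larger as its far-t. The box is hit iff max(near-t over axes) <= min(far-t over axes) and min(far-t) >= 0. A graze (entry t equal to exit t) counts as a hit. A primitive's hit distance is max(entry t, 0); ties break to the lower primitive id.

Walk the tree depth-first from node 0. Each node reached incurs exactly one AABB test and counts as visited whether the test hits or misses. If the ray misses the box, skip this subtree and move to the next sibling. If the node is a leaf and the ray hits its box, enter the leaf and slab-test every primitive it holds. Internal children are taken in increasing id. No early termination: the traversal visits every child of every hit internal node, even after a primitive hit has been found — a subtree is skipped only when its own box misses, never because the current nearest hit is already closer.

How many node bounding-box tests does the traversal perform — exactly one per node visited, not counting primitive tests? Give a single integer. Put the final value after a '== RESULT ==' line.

Traverse from the root:
N0 x:[27,41] y:[71/3,32] z:[65/3,92/3] -> hit [27,92/3], descend [4, 6]
  N4 x:[27,92/3] y:[27,32] z:[71/3,91/3] -> hit [27,91/3], descend [2, 3]
    N2 x:[27,92/3] y:[27,32] z:[71/3,77/3] -> miss, prune
    N3 x:[83/3,89/3] y:[86/3,31] z:[85/3,91/3] -> hit [86/3,89/3] leaf, test {P2@t=86/3, P4(miss)}
  N6 x:[94/3,41] y:[71/3,95/3] z:[65/3,92/3] -> miss, prune

Summary -> nodes [0, 4, 2, 3, 6]; box-tests=5; leaf-entries=1; first=P2

== RESULT ==
5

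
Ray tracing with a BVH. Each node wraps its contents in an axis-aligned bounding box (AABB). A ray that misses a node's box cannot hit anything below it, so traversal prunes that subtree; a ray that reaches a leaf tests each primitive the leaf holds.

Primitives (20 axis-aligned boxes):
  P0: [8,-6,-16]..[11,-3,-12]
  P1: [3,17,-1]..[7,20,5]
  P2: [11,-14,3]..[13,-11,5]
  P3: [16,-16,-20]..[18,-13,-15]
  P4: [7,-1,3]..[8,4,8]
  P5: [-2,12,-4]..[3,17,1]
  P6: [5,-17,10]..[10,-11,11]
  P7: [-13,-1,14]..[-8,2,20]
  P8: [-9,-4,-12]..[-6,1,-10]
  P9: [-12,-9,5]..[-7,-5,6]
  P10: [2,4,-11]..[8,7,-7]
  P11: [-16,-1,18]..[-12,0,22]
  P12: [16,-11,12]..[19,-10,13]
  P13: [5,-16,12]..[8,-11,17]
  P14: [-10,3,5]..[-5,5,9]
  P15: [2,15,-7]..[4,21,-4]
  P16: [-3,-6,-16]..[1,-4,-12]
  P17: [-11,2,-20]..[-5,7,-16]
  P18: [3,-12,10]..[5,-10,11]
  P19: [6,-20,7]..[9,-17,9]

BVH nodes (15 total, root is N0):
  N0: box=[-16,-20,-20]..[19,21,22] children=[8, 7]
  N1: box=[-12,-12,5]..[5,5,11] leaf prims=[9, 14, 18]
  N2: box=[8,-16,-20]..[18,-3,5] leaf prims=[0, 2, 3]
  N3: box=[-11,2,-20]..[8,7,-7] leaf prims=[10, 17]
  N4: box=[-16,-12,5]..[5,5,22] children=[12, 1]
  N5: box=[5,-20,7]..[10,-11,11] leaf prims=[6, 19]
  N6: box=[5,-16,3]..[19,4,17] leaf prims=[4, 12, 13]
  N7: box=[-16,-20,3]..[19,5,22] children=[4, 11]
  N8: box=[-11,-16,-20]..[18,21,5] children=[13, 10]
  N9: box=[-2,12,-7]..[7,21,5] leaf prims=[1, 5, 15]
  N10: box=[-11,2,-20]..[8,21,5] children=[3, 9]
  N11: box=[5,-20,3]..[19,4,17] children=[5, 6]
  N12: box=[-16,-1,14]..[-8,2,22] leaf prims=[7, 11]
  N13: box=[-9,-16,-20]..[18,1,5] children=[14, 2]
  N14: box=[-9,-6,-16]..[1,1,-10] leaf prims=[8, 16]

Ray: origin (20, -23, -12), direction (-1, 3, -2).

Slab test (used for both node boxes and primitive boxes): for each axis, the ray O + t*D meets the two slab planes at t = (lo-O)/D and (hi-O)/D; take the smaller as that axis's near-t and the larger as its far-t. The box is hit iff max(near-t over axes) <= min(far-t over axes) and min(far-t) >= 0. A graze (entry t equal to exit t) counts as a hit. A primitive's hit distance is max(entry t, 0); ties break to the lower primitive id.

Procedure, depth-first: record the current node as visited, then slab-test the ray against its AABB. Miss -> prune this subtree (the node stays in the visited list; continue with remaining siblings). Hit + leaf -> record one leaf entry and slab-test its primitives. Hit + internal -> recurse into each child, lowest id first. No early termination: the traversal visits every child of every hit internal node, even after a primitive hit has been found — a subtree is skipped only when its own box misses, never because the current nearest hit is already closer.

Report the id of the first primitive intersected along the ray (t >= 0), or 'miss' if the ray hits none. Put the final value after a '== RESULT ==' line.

Walk:
N0 x:[1,36] y:[1,44/3] z:[-17,4] -> hit [1,4], descend [7, 8]
  N7 x:[1,36] y:[1,28/3] z:[-17,-15/2] -> miss, prune
  N8 x:[2,31] y:[7/3,44/3] z:[-17/2,4] -> hit [7/3,4], descend [10, 13]
    N10 x:[12,31] y:[25/3,44/3] z:[-17/2,4] -> miss, prune
    N13 x:[2,29] y:[7/3,8] z:[-17/2,4] -> hit [7/3,4], descend [2, 14]
      N2 x:[2,12] y:[7/3,20/3] z:[-17/2,4] -> hit [7/3,4] leaf, test {P0(miss), P2(miss), P3@t=7/3}
      N14 x:[19,29] y:[17/3,8] z:[-1,2] -> miss, prune

Visited [0, 7, 8, 10, 13, 2, 14]. Tests: 7 box, 1 leaf. Nearest: P3.

== RESULT ==
3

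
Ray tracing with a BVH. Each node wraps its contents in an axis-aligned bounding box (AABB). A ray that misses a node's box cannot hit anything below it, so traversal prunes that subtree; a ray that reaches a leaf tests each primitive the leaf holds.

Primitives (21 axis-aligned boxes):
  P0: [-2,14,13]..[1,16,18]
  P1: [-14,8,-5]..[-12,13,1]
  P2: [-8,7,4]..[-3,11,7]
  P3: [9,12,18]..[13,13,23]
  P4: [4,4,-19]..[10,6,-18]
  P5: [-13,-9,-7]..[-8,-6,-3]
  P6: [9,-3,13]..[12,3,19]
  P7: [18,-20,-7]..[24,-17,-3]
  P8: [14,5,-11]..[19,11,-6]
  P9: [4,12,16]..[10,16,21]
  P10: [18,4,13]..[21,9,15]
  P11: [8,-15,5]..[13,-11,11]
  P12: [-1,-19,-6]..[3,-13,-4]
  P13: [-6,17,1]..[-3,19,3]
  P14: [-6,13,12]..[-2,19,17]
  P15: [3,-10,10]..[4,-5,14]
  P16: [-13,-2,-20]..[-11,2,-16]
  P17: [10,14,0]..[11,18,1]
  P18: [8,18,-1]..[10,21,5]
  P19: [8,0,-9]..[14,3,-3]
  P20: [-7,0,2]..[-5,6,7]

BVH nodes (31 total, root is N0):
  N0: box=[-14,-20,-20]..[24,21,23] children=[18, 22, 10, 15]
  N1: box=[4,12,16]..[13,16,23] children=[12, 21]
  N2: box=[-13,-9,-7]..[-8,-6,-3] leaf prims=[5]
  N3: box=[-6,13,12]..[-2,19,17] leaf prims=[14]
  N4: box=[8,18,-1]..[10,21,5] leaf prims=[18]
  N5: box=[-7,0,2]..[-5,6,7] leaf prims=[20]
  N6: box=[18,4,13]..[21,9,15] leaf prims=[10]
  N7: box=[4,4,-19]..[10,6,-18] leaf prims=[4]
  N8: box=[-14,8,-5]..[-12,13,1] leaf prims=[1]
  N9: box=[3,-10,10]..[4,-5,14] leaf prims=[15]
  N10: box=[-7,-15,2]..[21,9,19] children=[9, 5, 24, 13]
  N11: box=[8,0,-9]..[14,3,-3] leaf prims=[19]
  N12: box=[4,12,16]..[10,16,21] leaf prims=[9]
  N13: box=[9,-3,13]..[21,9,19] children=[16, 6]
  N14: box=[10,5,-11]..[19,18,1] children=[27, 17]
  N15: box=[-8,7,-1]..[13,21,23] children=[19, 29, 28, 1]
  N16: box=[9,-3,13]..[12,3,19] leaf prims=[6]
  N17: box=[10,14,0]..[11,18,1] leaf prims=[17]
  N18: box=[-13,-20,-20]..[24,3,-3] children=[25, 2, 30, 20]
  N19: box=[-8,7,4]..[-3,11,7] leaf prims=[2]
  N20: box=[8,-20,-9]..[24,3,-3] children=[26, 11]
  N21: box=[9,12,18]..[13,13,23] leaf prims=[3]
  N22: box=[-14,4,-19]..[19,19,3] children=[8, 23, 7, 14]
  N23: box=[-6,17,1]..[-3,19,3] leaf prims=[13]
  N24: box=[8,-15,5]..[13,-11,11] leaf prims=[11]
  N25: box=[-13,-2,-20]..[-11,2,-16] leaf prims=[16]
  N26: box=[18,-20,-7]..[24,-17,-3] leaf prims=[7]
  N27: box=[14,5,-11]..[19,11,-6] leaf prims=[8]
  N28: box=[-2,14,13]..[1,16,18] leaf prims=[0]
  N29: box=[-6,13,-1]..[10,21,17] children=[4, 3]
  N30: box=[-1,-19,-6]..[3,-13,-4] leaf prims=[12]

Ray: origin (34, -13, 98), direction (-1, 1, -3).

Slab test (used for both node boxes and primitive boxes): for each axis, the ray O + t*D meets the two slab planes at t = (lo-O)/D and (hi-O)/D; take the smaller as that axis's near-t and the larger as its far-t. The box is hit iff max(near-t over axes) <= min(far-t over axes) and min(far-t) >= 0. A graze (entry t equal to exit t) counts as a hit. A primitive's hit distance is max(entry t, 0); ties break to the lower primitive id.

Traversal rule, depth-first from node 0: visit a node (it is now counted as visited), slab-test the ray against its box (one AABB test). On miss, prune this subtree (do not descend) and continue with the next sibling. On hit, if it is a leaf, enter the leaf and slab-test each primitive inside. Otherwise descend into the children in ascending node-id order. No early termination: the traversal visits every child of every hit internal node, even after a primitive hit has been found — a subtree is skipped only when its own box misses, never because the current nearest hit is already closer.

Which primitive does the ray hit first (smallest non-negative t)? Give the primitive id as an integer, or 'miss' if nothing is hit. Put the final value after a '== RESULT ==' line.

Traverse from the root:
N0 x:[10,48] y:[-7,34] z:[25,118/3] -> hit [25,34], descend [10, 15, 18, 22]
  N10 x:[13,41] y:[-2,22] z:[79/3,32] -> miss, prune
  N15 x:[21,42] y:[20,34] z:[25,33] -> hit [25,33], descend [1, 19, 28, 29]
    N1 x:[21,30] y:[25,29] z:[25,82/3] -> hit [25,82/3], descend [12, 21]
      N12 x:[24,30] y:[25,29] z:[77/3,82/3] -> hit [77/3,82/3] leaf, test {P9@t=77/3}
      N21 x:[21,25] y:[25,26] z:[25,80/3] -> hit [25,25] leaf, test {P3@t=25}
    N19 x:[37,42] y:[20,24] z:[91/3,94/3] -> miss, prune
    N28 x:[33,36] y:[27,29] z:[80/3,85/3] -> miss, prune
    N29 x:[24,40] y:[26,34] z:[27,33] -> hit [27,33], descend [3, 4]
      N3 x:[36,40] y:[26,32] z:[27,86/3] -> miss, prune
      N4 x:[24,26] y:[31,34] z:[31,33] -> miss, prune
  N18 x:[10,47] y:[-7,16] z:[101/3,118/3] -> miss, prune
  N22 x:[15,48] y:[17,32] z:[95/3,39] -> hit [95/3,32], descend [7, 8, 14, 23]
    N7 x:[24,30] y:[17,19] z:[116/3,39] -> miss, prune
    N8 x:[46,48] y:[21,26] z:[97/3,103/3] -> miss, prune
    N14 x:[15,24] y:[18,31] z:[97/3,109/3] -> miss, prune
    N23 x:[37,40] y:[30,32] z:[95/3,97/3] -> miss, prune

17 AABB tests over nodes [0, 10, 15, 1, 12, 21, 19, 28, 29, 3, 4, 18, 22, 7, 8, 14, 23]; 2 leaves entered; closest P3.

== RESULT ==
3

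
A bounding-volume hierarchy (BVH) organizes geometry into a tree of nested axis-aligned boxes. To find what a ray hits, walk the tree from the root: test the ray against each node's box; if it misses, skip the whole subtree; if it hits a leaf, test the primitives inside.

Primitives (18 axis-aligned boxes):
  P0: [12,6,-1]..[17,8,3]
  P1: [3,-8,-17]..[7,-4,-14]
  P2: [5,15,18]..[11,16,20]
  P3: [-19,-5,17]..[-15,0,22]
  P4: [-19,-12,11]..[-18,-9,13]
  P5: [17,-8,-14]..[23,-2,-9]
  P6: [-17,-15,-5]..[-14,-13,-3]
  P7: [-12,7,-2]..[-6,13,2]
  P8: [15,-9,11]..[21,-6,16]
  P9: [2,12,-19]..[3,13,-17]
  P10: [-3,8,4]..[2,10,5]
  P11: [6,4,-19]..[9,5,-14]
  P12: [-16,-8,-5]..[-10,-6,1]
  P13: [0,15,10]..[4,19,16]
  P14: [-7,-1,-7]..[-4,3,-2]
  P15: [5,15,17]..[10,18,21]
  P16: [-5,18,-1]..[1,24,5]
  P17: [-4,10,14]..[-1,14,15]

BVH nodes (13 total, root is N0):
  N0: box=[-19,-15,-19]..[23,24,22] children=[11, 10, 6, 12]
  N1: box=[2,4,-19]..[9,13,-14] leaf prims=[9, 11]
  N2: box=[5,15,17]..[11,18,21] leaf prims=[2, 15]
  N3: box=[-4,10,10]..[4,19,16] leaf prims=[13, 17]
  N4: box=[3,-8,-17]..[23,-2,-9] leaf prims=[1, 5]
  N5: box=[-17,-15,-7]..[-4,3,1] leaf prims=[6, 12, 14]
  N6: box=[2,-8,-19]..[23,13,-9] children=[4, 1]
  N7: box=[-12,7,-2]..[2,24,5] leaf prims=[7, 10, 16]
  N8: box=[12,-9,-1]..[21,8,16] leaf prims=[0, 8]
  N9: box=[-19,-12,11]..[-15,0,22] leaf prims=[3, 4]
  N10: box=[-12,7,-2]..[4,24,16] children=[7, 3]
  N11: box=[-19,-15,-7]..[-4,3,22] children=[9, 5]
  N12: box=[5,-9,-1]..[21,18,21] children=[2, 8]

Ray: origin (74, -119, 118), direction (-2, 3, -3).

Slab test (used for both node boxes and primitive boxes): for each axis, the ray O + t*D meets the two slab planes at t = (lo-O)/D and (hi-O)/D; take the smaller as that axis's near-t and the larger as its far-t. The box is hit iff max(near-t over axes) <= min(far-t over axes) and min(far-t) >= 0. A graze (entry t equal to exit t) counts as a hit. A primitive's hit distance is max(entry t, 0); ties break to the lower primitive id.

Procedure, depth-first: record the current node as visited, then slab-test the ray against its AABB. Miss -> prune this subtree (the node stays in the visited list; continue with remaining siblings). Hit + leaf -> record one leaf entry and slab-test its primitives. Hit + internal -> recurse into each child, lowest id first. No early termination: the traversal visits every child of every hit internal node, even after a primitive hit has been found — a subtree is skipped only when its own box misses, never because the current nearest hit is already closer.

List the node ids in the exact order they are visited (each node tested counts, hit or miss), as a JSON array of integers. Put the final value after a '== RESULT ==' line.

Trace the traversal:
N0 x:[51/2,93/2] y:[104/3,143/3] z:[32,137/3] -> hit [104/3,137/3], descend [6, 10, 11, 12]
  N6 x:[51/2,36] y:[37,44] z:[127/3,137/3] -> miss, prune
  N10 x:[35,43] y:[42,143/3] z:[34,40] -> miss, prune
  N11 x:[39,93/2] y:[104/3,122/3] z:[32,125/3] -> hit [39,122/3], descend [5, 9]
    N5 x:[39,91/2] y:[104/3,122/3] z:[39,125/3] -> hit [39,122/3] leaf, test {P6(miss), P12(miss), P14@t=40}
    N9 x:[89/2,93/2] y:[107/3,119/3] z:[32,107/3] -> miss, prune
  N12 x:[53/2,69/2] y:[110/3,137/3] z:[97/3,119/3] -> miss, prune

7 AABB tests over nodes [0, 6, 10, 11, 5, 9, 12]; 1 leaf entered; closest P14.

== RESULT ==
[0, 6, 10, 11, 5, 9, 12]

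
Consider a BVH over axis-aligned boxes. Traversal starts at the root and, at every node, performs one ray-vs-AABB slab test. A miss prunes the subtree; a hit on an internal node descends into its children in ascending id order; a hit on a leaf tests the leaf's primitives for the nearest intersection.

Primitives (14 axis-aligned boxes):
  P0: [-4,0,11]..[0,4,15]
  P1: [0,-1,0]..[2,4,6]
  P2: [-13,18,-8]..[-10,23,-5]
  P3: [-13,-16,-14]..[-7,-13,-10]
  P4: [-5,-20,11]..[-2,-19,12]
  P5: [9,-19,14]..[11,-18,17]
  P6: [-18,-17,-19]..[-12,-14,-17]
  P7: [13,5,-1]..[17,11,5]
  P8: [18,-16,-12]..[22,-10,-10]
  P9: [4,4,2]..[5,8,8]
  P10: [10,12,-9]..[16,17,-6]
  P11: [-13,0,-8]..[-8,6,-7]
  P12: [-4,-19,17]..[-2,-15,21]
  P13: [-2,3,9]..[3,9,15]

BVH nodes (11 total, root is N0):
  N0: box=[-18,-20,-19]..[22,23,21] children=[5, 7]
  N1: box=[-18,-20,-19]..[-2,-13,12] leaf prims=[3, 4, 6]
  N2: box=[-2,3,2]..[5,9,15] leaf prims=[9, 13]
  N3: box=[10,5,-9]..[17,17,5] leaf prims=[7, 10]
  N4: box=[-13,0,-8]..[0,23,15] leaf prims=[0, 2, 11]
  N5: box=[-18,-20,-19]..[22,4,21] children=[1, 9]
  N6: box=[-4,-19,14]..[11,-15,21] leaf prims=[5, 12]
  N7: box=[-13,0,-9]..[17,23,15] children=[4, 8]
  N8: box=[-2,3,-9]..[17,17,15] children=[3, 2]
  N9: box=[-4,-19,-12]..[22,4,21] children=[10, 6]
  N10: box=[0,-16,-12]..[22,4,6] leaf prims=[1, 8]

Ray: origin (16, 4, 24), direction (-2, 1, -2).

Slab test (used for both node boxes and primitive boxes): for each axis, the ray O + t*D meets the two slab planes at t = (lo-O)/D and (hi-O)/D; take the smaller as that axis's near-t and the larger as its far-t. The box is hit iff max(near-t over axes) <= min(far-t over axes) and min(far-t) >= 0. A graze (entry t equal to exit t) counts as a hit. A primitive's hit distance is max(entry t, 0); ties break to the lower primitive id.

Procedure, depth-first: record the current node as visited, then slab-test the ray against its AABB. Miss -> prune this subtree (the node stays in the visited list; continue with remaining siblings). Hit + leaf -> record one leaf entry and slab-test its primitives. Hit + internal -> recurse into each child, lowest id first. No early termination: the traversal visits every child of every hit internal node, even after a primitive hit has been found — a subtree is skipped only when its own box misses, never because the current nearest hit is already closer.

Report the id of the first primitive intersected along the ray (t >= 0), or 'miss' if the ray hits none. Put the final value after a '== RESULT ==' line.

Traverse from the root:
N0 x:[-3,17] y:[-24,19] z:[3/2,43/2] -> hit [3/2,17], descend [5, 7]
  N5 x:[-3,17] y:[-24,0] z:[3/2,43/2] -> miss, prune
  N7 x:[-1/2,29/2] y:[-4,19] z:[9/2,33/2] -> hit [9/2,29/2], descend [4, 8]
    N4 x:[8,29/2] y:[-4,19] z:[9/2,16] -> hit [8,29/2] leaf, test {P0(miss), P2@t=29/2, P11(miss)}
    N8 x:[-1/2,9] y:[-1,13] z:[9/2,33/2] -> hit [9/2,9], descend [2, 3]
      N2 x:[11/2,9] y:[-1,5] z:[9/2,11] -> miss, prune
      N3 x:[-1/2,3] y:[1,13] z:[19/2,33/2] -> miss, prune

Visited [0, 5, 7, 4, 8, 2, 3]. Tests: 7 box, 1 leaf. Nearest: P2.

== RESULT ==
2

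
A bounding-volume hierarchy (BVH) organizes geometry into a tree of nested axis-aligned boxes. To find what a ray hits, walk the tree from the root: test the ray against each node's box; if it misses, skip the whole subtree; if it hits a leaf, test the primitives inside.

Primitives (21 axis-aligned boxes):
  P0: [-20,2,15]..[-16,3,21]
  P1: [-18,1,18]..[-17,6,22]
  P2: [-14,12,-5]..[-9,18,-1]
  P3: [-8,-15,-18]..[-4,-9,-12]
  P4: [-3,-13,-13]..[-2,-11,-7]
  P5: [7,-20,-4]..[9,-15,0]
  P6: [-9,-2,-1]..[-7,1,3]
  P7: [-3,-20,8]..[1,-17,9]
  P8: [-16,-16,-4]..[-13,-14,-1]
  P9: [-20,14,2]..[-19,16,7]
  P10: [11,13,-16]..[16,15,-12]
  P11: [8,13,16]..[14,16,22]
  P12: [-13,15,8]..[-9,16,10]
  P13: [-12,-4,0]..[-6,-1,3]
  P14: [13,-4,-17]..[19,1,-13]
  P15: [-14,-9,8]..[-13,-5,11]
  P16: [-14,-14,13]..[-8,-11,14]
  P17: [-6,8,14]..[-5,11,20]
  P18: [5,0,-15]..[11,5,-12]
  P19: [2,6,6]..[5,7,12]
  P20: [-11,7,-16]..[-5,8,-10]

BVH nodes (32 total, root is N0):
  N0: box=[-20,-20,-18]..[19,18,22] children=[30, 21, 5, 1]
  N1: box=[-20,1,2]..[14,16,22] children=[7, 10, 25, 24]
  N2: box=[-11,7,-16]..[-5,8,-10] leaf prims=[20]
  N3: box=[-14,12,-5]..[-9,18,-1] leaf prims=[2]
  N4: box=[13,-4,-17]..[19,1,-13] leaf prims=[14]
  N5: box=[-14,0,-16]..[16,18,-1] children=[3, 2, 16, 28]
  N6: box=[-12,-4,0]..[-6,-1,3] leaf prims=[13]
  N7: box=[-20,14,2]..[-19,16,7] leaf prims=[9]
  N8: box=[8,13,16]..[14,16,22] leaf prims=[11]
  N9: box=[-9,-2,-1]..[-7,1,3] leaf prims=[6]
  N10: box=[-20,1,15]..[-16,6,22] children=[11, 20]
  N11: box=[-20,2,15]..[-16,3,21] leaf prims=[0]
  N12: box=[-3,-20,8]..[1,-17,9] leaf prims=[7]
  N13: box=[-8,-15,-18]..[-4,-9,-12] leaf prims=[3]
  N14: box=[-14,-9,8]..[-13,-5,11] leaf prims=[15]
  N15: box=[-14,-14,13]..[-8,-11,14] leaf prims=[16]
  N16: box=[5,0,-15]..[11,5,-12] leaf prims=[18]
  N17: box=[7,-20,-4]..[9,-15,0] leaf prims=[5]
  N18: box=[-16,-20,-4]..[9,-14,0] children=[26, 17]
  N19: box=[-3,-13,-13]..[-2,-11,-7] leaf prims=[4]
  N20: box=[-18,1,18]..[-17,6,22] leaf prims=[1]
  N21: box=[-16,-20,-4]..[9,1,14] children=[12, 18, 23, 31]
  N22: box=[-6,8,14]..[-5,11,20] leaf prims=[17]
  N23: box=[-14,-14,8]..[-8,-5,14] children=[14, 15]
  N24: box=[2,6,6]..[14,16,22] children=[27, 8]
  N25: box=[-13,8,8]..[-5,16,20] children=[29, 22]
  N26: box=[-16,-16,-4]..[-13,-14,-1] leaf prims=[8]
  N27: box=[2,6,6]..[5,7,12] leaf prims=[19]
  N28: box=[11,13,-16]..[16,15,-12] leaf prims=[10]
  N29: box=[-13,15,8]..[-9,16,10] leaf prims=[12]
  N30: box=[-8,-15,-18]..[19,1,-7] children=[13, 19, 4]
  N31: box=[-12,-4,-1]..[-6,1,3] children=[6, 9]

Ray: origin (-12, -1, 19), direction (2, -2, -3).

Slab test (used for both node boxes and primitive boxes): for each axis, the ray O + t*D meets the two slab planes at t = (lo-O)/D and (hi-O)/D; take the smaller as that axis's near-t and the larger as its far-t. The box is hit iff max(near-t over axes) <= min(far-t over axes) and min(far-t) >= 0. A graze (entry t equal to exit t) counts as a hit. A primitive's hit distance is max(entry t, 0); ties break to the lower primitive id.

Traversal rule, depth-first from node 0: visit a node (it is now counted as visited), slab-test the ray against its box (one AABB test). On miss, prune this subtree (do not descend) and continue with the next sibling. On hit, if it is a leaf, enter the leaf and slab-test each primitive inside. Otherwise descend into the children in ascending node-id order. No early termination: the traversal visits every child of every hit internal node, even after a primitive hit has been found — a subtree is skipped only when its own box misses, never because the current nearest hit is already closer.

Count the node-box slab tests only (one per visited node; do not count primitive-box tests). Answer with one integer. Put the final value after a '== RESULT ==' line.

Trace the traversal:
N0 x:[-4,31/2] y:[-19/2,19/2] z:[-1,37/3] -> hit [-1,19/2], descend [1, 5, 21, 30]
  N1 x:[-4,13] y:[-17/2,-1] z:[-1,17/3] -> miss, prune
  N5 x:[-1,14] y:[-19/2,-1/2] z:[20/3,35/3] -> miss, prune
  N21 x:[-2,21/2] y:[-1,19/2] z:[5/3,23/3] -> hit [5/3,23/3], descend [12, 18, 23, 31]
    N12 x:[9/2,13/2] y:[8,19/2] z:[10/3,11/3] -> miss, prune
    N18 x:[-2,21/2] y:[13/2,19/2] z:[19/3,23/3] -> hit [13/2,23/3], descend [17, 26]
      N17 x:[19/2,21/2] y:[7,19/2] z:[19/3,23/3] -> miss, prune
      N26 x:[-2,-1/2] y:[13/2,15/2] z:[20/3,23/3] -> miss, prune
    N23 x:[-1,2] y:[2,13/2] z:[5/3,11/3] -> hit [2,2], descend [14, 15]
      N14 x:[-1,-1/2] y:[2,4] z:[8/3,11/3] -> miss, prune
      N15 x:[-1,2] y:[5,13/2] z:[5/3,2] -> miss, prune
    N31 x:[0,3] y:[-1,3/2] z:[16/3,20/3] -> miss, prune
  N30 x:[2,31/2] y:[-1,7] z:[26/3,37/3] -> miss, prune

order=[0, 1, 5, 21, 12, 18, 17, 26, 23, 14, 15, 31, 30]  |boxes|=13  |leaves|=0  hit=miss

== RESULT ==
13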